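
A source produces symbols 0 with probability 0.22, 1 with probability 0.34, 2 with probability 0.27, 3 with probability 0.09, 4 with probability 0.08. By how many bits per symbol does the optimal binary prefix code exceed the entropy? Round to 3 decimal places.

0.046 bits

Entropy H = −Σ p log₂ p ≈ 2.1239 bits.
Huffman merges: 2/25+9/100→17/100; 17/100+11/50→39/100; 27/100+17/50→61/100; 39/100+61/100→1. L = 217/100 ≈ 2.1700.
L − H = 2.1700 − 2.1239 = 0.046 bits.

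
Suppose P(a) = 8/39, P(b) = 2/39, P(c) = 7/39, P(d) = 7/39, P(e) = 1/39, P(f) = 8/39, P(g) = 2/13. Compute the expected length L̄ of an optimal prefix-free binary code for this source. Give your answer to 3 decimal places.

Repeatedly combine the two least-probable nodes; the expected code length is the sum of the merged weights.
merge 1/39 + 2/39 → 1/13
merge 1/13 + 2/13 → 3/13
merge 7/39 + 7/39 → 14/39
merge 8/39 + 8/39 → 16/39
merge 3/13 + 14/39 → 23/39
merge 16/39 + 23/39 → 1
L = 1/13 + 3/13 + 14/39 + 16/39 + 23/39 + 1 = 8/3 ≈ 2.667 bits/symbol.

2.667 bits/symbol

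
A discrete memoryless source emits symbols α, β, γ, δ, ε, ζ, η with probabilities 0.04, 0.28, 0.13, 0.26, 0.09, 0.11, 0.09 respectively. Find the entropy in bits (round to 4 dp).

2.5635 bits

H = −Σ pᵢ log₂ pᵢ.
−0.04·log₂(0.04) = 0.1858
−0.28·log₂(0.28) = 0.5142
−0.13·log₂(0.13) = 0.3826
−0.26·log₂(0.26) = 0.5053
−0.09·log₂(0.09) = 0.3127
−0.11·log₂(0.11) = 0.3503
−0.09·log₂(0.09) = 0.3127
Sum ≈ 2.5635 → 2.5635 bits.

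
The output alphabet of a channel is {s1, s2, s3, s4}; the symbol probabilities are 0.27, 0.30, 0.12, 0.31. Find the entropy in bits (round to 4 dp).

1.9220 bits

H = −Σ pᵢ log₂ pᵢ.
−0.27·log₂(0.27) = 0.5100
−0.30·log₂(0.30) = 0.5211
−0.12·log₂(0.12) = 0.3671
−0.31·log₂(0.31) = 0.5238
Sum ≈ 1.9220 → 1.9220 bits.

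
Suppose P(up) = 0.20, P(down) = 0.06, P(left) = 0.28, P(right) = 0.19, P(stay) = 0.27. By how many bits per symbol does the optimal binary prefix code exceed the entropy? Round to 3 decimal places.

Entropy H = −Σ p log₂ p ≈ 2.1874 bits.
Huffman merges: 3/50+19/100→1/4; 1/5+1/4→9/20; 27/100+7/25→11/20; 9/20+11/20→1. L = 9/4 ≈ 2.2500.
L − H = 2.2500 − 2.1874 = 0.063 bits.

0.063 bits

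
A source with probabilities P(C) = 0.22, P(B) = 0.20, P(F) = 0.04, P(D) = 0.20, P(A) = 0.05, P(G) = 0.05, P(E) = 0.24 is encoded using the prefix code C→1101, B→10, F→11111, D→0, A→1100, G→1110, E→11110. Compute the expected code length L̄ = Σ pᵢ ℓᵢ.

3.28 bits/symbol

L̄ = Σ pᵢ·ℓᵢ = 0.22·4 + 0.20·2 + 0.04·5 + 0.20·1 + 0.05·4 + 0.05·4 + 0.24·5 = 3.28 bits/symbol.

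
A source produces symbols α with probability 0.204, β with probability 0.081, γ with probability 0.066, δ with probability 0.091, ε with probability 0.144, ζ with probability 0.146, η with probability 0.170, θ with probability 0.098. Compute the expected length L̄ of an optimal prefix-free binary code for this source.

Repeatedly combine the two least-probable nodes; the expected code length is the sum of the merged weights.
merge 33/500 + 81/1000 → 147/1000
merge 91/1000 + 49/500 → 189/1000
merge 18/125 + 73/500 → 29/100
merge 147/1000 + 17/100 → 317/1000
merge 189/1000 + 51/250 → 393/1000
merge 29/100 + 317/1000 → 607/1000
merge 393/1000 + 607/1000 → 1
L = 147/1000 + 189/1000 + 29/100 + 317/1000 + 393/1000 + 607/1000 + 1 = 2943/1000 = 2.943 bits/symbol.

2.943 bits/symbol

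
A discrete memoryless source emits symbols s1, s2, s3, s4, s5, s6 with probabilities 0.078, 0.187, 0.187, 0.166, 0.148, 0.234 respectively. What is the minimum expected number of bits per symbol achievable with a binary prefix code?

2.579 bits/symbol

Repeatedly combine the two least-probable nodes; the expected code length is the sum of the merged weights.
merge 39/500 + 37/250 → 113/500
merge 83/500 + 187/1000 → 353/1000
merge 187/1000 + 113/500 → 413/1000
merge 117/500 + 353/1000 → 587/1000
merge 413/1000 + 587/1000 → 1
L = 113/500 + 353/1000 + 413/1000 + 587/1000 + 1 = 2579/1000 = 2.579 bits/symbol.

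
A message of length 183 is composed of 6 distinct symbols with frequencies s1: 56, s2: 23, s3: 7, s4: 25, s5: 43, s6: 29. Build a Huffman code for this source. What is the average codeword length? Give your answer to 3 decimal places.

Probabilities are the counts divided by 183.
Repeatedly combine the two least-probable nodes; the expected code length is the sum of the merged weights.
merge 7/183 + 23/183 → 10/61
merge 25/183 + 29/183 → 18/61
merge 10/61 + 43/183 → 73/183
merge 18/61 + 56/183 → 110/183
merge 73/183 + 110/183 → 1
L = 10/61 + 18/61 + 73/183 + 110/183 + 1 = 150/61 ≈ 2.459 bits/symbol.

2.459 bits/symbol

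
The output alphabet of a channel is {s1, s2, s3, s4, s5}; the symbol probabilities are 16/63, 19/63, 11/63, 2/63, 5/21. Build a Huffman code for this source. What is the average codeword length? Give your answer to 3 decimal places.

2.206 bits/symbol

Repeatedly combine the two least-probable nodes; the expected code length is the sum of the merged weights.
merge 2/63 + 11/63 → 13/63
merge 13/63 + 5/21 → 4/9
merge 16/63 + 19/63 → 5/9
merge 4/9 + 5/9 → 1
L = 13/63 + 4/9 + 5/9 + 1 = 139/63 ≈ 2.206 bits/symbol.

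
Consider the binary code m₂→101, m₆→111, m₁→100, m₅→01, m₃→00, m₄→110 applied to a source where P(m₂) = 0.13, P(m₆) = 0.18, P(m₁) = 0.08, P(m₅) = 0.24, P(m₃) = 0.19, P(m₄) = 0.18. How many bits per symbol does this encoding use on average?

L̄ = Σ pᵢ·ℓᵢ = 0.13·3 + 0.18·3 + 0.08·3 + 0.24·2 + 0.19·2 + 0.18·3 = 2.57 bits/symbol.

2.57 bits/symbol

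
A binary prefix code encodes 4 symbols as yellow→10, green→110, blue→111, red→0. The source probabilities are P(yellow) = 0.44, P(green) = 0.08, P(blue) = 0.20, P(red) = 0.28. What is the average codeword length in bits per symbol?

2 bits/symbol

L̄ = Σ pᵢ·ℓᵢ = 0.44·2 + 0.08·3 + 0.20·3 + 0.28·1 = 2 bits/symbol.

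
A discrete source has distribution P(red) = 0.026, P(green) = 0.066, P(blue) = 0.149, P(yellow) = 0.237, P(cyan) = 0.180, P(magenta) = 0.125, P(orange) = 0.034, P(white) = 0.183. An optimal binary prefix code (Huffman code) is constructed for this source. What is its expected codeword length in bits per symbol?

Repeatedly combine the two least-probable nodes; the expected code length is the sum of the merged weights.
merge 13/500 + 17/500 → 3/50
merge 3/50 + 33/500 → 63/500
merge 1/8 + 63/500 → 251/1000
merge 149/1000 + 9/50 → 329/1000
merge 183/1000 + 237/1000 → 21/50
merge 251/1000 + 329/1000 → 29/50
merge 21/50 + 29/50 → 1
L = 3/50 + 63/500 + 251/1000 + 329/1000 + 21/50 + 29/50 + 1 = 1383/500 = 2.766 bits/symbol.

2.766 bits/symbol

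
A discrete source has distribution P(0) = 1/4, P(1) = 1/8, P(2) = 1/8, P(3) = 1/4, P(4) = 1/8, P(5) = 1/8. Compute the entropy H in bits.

2.5 bits

Each probability is a power of 1/2, so log₂(1/p) is an integer.
H = Σ p·log₂(1/p) = 1/4·2 + 1/8·3 + 1/8·3 + 1/4·2 + 1/8·3 + 1/8·3 = 2.5 bits.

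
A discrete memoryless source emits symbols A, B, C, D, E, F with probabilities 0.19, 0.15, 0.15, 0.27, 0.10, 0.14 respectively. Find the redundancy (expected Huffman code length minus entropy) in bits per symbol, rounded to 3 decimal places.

0.024 bits

Entropy H = −Σ p log₂ p ≈ 2.5156 bits.
Huffman merges: 1/10+7/50→6/25; 3/20+3/20→3/10; 19/100+6/25→43/100; 27/100+3/10→57/100; 43/100+57/100→1. L = 127/50 ≈ 2.5400.
L − H = 2.5400 − 2.5156 = 0.024 bits.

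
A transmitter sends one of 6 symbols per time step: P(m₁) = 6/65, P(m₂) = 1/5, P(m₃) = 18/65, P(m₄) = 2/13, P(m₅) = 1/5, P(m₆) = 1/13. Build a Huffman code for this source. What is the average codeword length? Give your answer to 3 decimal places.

2.492 bits/symbol

Repeatedly combine the two least-probable nodes; the expected code length is the sum of the merged weights.
merge 1/13 + 6/65 → 11/65
merge 2/13 + 11/65 → 21/65
merge 1/5 + 1/5 → 2/5
merge 18/65 + 21/65 → 3/5
merge 2/5 + 3/5 → 1
L = 11/65 + 21/65 + 2/5 + 3/5 + 1 = 162/65 ≈ 2.492 bits/symbol.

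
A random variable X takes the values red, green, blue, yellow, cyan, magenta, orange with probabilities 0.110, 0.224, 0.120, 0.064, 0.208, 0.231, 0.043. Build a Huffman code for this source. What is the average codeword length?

Repeatedly combine the two least-probable nodes; the expected code length is the sum of the merged weights.
merge 43/1000 + 8/125 → 107/1000
merge 107/1000 + 11/100 → 217/1000
merge 3/25 + 26/125 → 41/125
merge 217/1000 + 28/125 → 441/1000
merge 231/1000 + 41/125 → 559/1000
merge 441/1000 + 559/1000 → 1
L = 107/1000 + 217/1000 + 41/125 + 441/1000 + 559/1000 + 1 = 663/250 = 2.652 bits/symbol.

2.652 bits/symbol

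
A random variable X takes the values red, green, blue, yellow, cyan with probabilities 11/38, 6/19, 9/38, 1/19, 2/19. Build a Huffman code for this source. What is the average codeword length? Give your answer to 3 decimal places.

2.158 bits/symbol

Repeatedly combine the two least-probable nodes; the expected code length is the sum of the merged weights.
merge 1/19 + 2/19 → 3/19
merge 3/19 + 9/38 → 15/38
merge 11/38 + 6/19 → 23/38
merge 15/38 + 23/38 → 1
L = 3/19 + 15/38 + 23/38 + 1 = 41/19 ≈ 2.158 bits/symbol.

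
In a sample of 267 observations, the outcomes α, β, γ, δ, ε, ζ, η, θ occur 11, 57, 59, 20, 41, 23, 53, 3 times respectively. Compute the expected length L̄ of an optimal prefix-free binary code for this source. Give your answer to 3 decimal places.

2.745 bits/symbol

Probabilities are the counts divided by 267.
Repeatedly combine the two least-probable nodes; the expected code length is the sum of the merged weights.
merge 1/89 + 11/267 → 14/267
merge 14/267 + 20/267 → 34/267
merge 23/267 + 34/267 → 19/89
merge 41/267 + 53/267 → 94/267
merge 19/89 + 19/89 → 38/89
merge 59/267 + 94/267 → 51/89
merge 38/89 + 51/89 → 1
L = 14/267 + 34/267 + 19/89 + 94/267 + 38/89 + 51/89 + 1 = 733/267 ≈ 2.745 bits/symbol.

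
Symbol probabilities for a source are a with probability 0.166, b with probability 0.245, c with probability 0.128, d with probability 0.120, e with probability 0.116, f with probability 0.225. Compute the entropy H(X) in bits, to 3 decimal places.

2.519 bits

H = −Σ pᵢ log₂ pᵢ.
−0.166·log₂(0.166) = 0.4301
−0.245·log₂(0.245) = 0.4971
−0.128·log₂(0.128) = 0.3796
−0.120·log₂(0.120) = 0.3671
−0.116·log₂(0.116) = 0.3605
−0.225·log₂(0.225) = 0.4842
Sum ≈ 2.5186 → 2.519 bits.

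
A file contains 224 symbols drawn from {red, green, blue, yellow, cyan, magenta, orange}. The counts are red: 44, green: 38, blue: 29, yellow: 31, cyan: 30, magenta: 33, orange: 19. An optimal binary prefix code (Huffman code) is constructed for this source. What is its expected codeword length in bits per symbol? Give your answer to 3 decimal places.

Probabilities are the counts divided by 224.
Repeatedly combine the two least-probable nodes; the expected code length is the sum of the merged weights.
merge 19/224 + 29/224 → 3/14
merge 15/112 + 31/224 → 61/224
merge 33/224 + 19/112 → 71/224
merge 11/56 + 3/14 → 23/56
merge 61/224 + 71/224 → 33/56
merge 23/56 + 33/56 → 1
L = 3/14 + 61/224 + 71/224 + 23/56 + 33/56 + 1 = 157/56 ≈ 2.804 bits/symbol.

2.804 bits/symbol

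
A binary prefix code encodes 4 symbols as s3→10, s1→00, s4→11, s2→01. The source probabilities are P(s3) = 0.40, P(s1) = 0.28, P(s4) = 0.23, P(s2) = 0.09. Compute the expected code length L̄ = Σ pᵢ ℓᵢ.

L̄ = Σ pᵢ·ℓᵢ = 0.40·2 + 0.28·2 + 0.23·2 + 0.09·2 = 2 bits/symbol.

2 bits/symbol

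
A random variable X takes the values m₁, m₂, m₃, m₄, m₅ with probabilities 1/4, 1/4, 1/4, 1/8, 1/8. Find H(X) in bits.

2.25 bits

Each probability is a power of 1/2, so log₂(1/p) is an integer.
H = Σ p·log₂(1/p) = 1/4·2 + 1/4·2 + 1/4·2 + 1/8·3 + 1/8·3 = 2.25 bits.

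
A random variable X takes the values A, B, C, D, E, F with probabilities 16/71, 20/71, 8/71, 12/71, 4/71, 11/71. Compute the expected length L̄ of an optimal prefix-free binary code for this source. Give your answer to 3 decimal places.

Repeatedly combine the two least-probable nodes; the expected code length is the sum of the merged weights.
merge 4/71 + 8/71 → 12/71
merge 11/71 + 12/71 → 23/71
merge 12/71 + 16/71 → 28/71
merge 20/71 + 23/71 → 43/71
merge 28/71 + 43/71 → 1
L = 12/71 + 23/71 + 28/71 + 43/71 + 1 = 177/71 ≈ 2.493 bits/symbol.

2.493 bits/symbol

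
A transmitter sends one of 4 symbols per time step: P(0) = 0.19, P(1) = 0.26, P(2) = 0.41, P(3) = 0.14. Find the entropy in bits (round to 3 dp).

1.885 bits

H = −Σ pᵢ log₂ pᵢ.
−0.19·log₂(0.19) = 0.4552
−0.26·log₂(0.26) = 0.5053
−0.41·log₂(0.41) = 0.5274
−0.14·log₂(0.14) = 0.3971
Sum ≈ 1.8850 → 1.885 bits.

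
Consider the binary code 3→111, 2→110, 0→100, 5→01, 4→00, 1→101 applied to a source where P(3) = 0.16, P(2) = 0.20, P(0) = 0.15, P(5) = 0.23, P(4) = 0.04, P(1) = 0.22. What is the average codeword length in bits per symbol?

2.73 bits/symbol

L̄ = Σ pᵢ·ℓᵢ = 0.16·3 + 0.20·3 + 0.15·3 + 0.23·2 + 0.04·2 + 0.22·3 = 2.73 bits/symbol.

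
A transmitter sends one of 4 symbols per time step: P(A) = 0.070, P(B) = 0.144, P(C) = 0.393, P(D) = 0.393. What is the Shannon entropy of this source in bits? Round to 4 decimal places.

H = −Σ pᵢ log₂ pᵢ.
−0.070·log₂(0.070) = 0.2686
−0.144·log₂(0.144) = 0.4026
−0.393·log₂(0.393) = 0.5295
−0.393·log₂(0.393) = 0.5295
Sum ≈ 1.7302 → 1.7302 bits.

1.7302 bits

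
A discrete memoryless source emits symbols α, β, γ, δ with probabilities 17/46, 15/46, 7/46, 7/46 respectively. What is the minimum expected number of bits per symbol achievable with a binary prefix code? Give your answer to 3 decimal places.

1.935 bits/symbol

Repeatedly combine the two least-probable nodes; the expected code length is the sum of the merged weights.
merge 7/46 + 7/46 → 7/23
merge 7/23 + 15/46 → 29/46
merge 17/46 + 29/46 → 1
L = 7/23 + 29/46 + 1 = 89/46 ≈ 1.935 bits/symbol.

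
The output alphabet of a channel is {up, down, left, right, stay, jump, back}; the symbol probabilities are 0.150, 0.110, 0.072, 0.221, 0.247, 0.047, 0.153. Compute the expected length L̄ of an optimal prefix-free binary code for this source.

2.651 bits/symbol

Repeatedly combine the two least-probable nodes; the expected code length is the sum of the merged weights.
merge 47/1000 + 9/125 → 119/1000
merge 11/100 + 119/1000 → 229/1000
merge 3/20 + 153/1000 → 303/1000
merge 221/1000 + 229/1000 → 9/20
merge 247/1000 + 303/1000 → 11/20
merge 9/20 + 11/20 → 1
L = 119/1000 + 229/1000 + 303/1000 + 9/20 + 11/20 + 1 = 2651/1000 = 2.651 bits/symbol.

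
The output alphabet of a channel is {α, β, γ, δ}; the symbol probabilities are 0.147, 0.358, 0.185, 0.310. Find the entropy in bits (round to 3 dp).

1.911 bits

H = −Σ pᵢ log₂ pᵢ.
−0.147·log₂(0.147) = 0.4066
−0.358·log₂(0.358) = 0.5305
−0.185·log₂(0.185) = 0.4504
−0.310·log₂(0.310) = 0.5238
Sum ≈ 1.9113 → 1.911 bits.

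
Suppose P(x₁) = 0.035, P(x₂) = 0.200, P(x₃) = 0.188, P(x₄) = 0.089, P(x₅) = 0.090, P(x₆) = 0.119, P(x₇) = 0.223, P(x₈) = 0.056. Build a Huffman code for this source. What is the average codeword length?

Repeatedly combine the two least-probable nodes; the expected code length is the sum of the merged weights.
merge 7/200 + 7/125 → 91/1000
merge 89/1000 + 9/100 → 179/1000
merge 91/1000 + 119/1000 → 21/100
merge 179/1000 + 47/250 → 367/1000
merge 1/5 + 21/100 → 41/100
merge 223/1000 + 367/1000 → 59/100
merge 41/100 + 59/100 → 1
L = 91/1000 + 179/1000 + 21/100 + 367/1000 + 41/100 + 59/100 + 1 = 2847/1000 = 2.847 bits/symbol.

2.847 bits/symbol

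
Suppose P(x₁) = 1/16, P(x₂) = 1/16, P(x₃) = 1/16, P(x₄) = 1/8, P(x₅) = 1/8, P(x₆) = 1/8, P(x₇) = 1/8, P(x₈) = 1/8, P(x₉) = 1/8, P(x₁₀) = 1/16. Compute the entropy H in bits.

3.25 bits

Each probability is a power of 1/2, so log₂(1/p) is an integer.
H = Σ p·log₂(1/p) = 1/16·4 + 1/16·4 + 1/16·4 + 1/8·3 + 1/8·3 + 1/8·3 + 1/8·3 + 1/8·3 + 1/8·3 + 1/16·4 = 3.25 bits.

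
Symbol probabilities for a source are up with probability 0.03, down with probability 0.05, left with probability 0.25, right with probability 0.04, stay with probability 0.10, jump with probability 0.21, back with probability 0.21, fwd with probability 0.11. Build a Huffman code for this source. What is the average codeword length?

Repeatedly combine the two least-probable nodes; the expected code length is the sum of the merged weights.
merge 3/100 + 1/25 → 7/100
merge 1/20 + 7/100 → 3/25
merge 1/10 + 11/100 → 21/100
merge 3/25 + 21/100 → 33/100
merge 21/100 + 21/100 → 21/50
merge 1/4 + 33/100 → 29/50
merge 21/50 + 29/50 → 1
L = 7/100 + 3/25 + 21/100 + 33/100 + 21/50 + 29/50 + 1 = 273/100 = 2.73 bits/symbol.

2.73 bits/symbol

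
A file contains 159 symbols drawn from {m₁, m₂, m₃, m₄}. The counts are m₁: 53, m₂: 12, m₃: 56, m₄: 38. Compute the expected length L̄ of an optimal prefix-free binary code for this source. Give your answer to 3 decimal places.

Probabilities are the counts divided by 159.
Repeatedly combine the two least-probable nodes; the expected code length is the sum of the merged weights.
merge 4/53 + 38/159 → 50/159
merge 50/159 + 1/3 → 103/159
merge 56/159 + 103/159 → 1
L = 50/159 + 103/159 + 1 = 104/53 ≈ 1.962 bits/symbol.

1.962 bits/symbol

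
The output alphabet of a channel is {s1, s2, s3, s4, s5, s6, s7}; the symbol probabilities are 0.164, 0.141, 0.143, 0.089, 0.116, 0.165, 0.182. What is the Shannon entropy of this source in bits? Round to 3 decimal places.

2.775 bits

H = −Σ pᵢ log₂ pᵢ.
−0.164·log₂(0.164) = 0.4278
−0.141·log₂(0.141) = 0.3985
−0.143·log₂(0.143) = 0.4012
−0.089·log₂(0.089) = 0.3106
−0.116·log₂(0.116) = 0.3605
−0.165·log₂(0.165) = 0.4289
−0.182·log₂(0.182) = 0.4474
Sum ≈ 2.7749 → 2.775 bits.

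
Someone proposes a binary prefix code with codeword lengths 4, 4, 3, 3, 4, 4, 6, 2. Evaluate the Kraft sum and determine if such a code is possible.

With common denominator 2^6 = 64: Σ 2^(−ℓᵢ) = 4/64 + 4/64 + 8/64 + 8/64 + 4/64 + 4/64 + 1/64 + 16/64 = 49/64 = 0.765625.
Kraft's inequality requires Σ ≤ 1; here Σ = 0.765625 ≤ 1, so such a prefix code exists.

0.765625; yes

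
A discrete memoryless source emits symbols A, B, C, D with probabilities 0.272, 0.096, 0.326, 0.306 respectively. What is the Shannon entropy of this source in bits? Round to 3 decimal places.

H = −Σ pᵢ log₂ pᵢ.
−0.272·log₂(0.272) = 0.5109
−0.096·log₂(0.096) = 0.3246
−0.326·log₂(0.326) = 0.5272
−0.306·log₂(0.306) = 0.5228
Sum ≈ 1.8854 → 1.885 bits.

1.885 bits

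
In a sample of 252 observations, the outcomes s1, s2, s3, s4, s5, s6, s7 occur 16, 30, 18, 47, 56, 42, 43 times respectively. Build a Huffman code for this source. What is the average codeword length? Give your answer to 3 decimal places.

Probabilities are the counts divided by 252.
Repeatedly combine the two least-probable nodes; the expected code length is the sum of the merged weights.
merge 4/63 + 1/14 → 17/126
merge 5/42 + 17/126 → 16/63
merge 1/6 + 43/252 → 85/252
merge 47/252 + 2/9 → 103/252
merge 16/63 + 85/252 → 149/252
merge 103/252 + 149/252 → 1
L = 17/126 + 16/63 + 85/252 + 103/252 + 149/252 + 1 = 229/84 ≈ 2.726 bits/symbol.

2.726 bits/symbol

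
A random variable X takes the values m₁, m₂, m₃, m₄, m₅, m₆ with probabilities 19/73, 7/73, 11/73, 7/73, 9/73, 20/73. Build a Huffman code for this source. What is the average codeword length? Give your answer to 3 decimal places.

Repeatedly combine the two least-probable nodes; the expected code length is the sum of the merged weights.
merge 7/73 + 7/73 → 14/73
merge 9/73 + 11/73 → 20/73
merge 14/73 + 19/73 → 33/73
merge 20/73 + 20/73 → 40/73
merge 33/73 + 40/73 → 1
L = 14/73 + 20/73 + 33/73 + 40/73 + 1 = 180/73 ≈ 2.466 bits/symbol.

2.466 bits/symbol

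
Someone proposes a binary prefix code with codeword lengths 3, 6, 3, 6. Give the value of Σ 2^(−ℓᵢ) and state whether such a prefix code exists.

With common denominator 2^6 = 64: Σ 2^(−ℓᵢ) = 8/64 + 1/64 + 8/64 + 1/64 = 18/64 = 0.28125.
Kraft's inequality requires Σ ≤ 1; here Σ = 0.28125 ≤ 1, so such a prefix code exists.

0.28125; yes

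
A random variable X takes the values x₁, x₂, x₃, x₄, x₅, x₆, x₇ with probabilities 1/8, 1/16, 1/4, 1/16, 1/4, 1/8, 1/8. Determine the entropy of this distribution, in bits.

Each probability is a power of 1/2, so log₂(1/p) is an integer.
H = Σ p·log₂(1/p) = 1/8·3 + 1/16·4 + 1/4·2 + 1/16·4 + 1/4·2 + 1/8·3 + 1/8·3 = 2.625 bits.

2.625 bits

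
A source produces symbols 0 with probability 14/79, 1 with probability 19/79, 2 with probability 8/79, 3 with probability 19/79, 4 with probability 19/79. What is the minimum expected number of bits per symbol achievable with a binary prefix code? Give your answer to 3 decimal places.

2.278 bits/symbol

Repeatedly combine the two least-probable nodes; the expected code length is the sum of the merged weights.
merge 8/79 + 14/79 → 22/79
merge 19/79 + 19/79 → 38/79
merge 19/79 + 22/79 → 41/79
merge 38/79 + 41/79 → 1
L = 22/79 + 38/79 + 41/79 + 1 = 180/79 ≈ 2.278 bits/symbol.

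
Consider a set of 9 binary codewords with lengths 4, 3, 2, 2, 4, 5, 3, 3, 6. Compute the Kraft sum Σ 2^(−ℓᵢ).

1.046875

With common denominator 2^6 = 64: Σ 2^(−ℓᵢ) = 4/64 + 8/64 + 16/64 + 16/64 + 4/64 + 2/64 + 8/64 + 8/64 + 1/64 = 67/64 = 1.046875.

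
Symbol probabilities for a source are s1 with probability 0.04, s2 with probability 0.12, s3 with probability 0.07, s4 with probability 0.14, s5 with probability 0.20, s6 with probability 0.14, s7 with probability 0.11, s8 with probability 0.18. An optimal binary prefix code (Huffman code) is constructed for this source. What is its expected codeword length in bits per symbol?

Repeatedly combine the two least-probable nodes; the expected code length is the sum of the merged weights.
merge 1/25 + 7/100 → 11/100
merge 11/100 + 11/100 → 11/50
merge 3/25 + 7/50 → 13/50
merge 7/50 + 9/50 → 8/25
merge 1/5 + 11/50 → 21/50
merge 13/50 + 8/25 → 29/50
merge 21/50 + 29/50 → 1
L = 11/100 + 11/50 + 13/50 + 8/25 + 21/50 + 29/50 + 1 = 291/100 = 2.91 bits/symbol.

2.91 bits/symbol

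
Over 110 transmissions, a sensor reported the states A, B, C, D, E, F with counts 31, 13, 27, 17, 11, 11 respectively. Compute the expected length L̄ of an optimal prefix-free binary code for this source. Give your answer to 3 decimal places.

Probabilities are the counts divided by 110.
Repeatedly combine the two least-probable nodes; the expected code length is the sum of the merged weights.
merge 1/10 + 1/10 → 1/5
merge 13/110 + 17/110 → 3/11
merge 1/5 + 27/110 → 49/110
merge 3/11 + 31/110 → 61/110
merge 49/110 + 61/110 → 1
L = 1/5 + 3/11 + 49/110 + 61/110 + 1 = 136/55 ≈ 2.473 bits/symbol.

2.473 bits/symbol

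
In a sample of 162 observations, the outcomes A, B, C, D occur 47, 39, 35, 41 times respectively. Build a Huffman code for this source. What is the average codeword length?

2 bits/symbol

Probabilities are the counts divided by 162.
Repeatedly combine the two least-probable nodes; the expected code length is the sum of the merged weights.
merge 35/162 + 13/54 → 37/81
merge 41/162 + 47/162 → 44/81
merge 37/81 + 44/81 → 1
L = 37/81 + 44/81 + 1 = 2 bits/symbol.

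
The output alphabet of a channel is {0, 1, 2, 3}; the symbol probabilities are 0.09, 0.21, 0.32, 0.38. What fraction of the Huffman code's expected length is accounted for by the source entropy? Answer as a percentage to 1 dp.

Entropy H = −Σ p log₂ p ≈ 1.8420 bits.
Huffman merges: 9/100+21/100→3/10; 3/10+8/25→31/50; 19/50+31/50→1. L = 48/25 ≈ 1.9200.
Efficiency = H/L = 1.8420/1.9200 = 95.9%.

95.9%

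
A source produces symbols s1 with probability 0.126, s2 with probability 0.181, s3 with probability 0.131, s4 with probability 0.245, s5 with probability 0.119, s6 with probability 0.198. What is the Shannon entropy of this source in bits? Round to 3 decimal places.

H = −Σ pᵢ log₂ pᵢ.
−0.126·log₂(0.126) = 0.3766
−0.181·log₂(0.181) = 0.4463
−0.131·log₂(0.131) = 0.3841
−0.245·log₂(0.245) = 0.4971
−0.119·log₂(0.119) = 0.3654
−0.198·log₂(0.198) = 0.4626
Sum ≈ 2.5322 → 2.532 bits.

2.532 bits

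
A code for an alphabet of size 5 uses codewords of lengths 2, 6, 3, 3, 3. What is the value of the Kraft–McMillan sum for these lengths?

0.640625

With common denominator 2^6 = 64: Σ 2^(−ℓᵢ) = 16/64 + 1/64 + 8/64 + 8/64 + 8/64 = 41/64 = 0.640625.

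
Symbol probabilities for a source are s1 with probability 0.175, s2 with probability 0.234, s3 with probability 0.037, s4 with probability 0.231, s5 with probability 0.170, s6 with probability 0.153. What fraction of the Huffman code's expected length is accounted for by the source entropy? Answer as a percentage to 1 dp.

96.4%

Entropy H = −Σ p log₂ p ≈ 2.4437 bits.
Huffman merges: 37/1000+153/1000→19/100; 17/100+7/40→69/200; 19/100+231/1000→421/1000; 117/500+69/200→579/1000; 421/1000+579/1000→1. L = 507/200 ≈ 2.5350.
Efficiency = H/L = 2.4437/2.5350 = 96.4%.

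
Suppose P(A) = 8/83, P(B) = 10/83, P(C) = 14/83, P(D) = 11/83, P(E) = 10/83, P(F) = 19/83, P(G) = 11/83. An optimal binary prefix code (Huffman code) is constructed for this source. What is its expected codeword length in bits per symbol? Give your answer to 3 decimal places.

Repeatedly combine the two least-probable nodes; the expected code length is the sum of the merged weights.
merge 8/83 + 10/83 → 18/83
merge 10/83 + 11/83 → 21/83
merge 11/83 + 14/83 → 25/83
merge 18/83 + 19/83 → 37/83
merge 21/83 + 25/83 → 46/83
merge 37/83 + 46/83 → 1
L = 18/83 + 21/83 + 25/83 + 37/83 + 46/83 + 1 = 230/83 ≈ 2.771 bits/symbol.

2.771 bits/symbol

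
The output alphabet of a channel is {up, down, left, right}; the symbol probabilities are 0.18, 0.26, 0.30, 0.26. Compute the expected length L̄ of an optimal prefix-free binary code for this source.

Repeatedly combine the two least-probable nodes; the expected code length is the sum of the merged weights.
merge 9/50 + 13/50 → 11/25
merge 13/50 + 3/10 → 14/25
merge 11/25 + 14/25 → 1
L = 11/25 + 14/25 + 1 = 2 bits/symbol.

2 bits/symbol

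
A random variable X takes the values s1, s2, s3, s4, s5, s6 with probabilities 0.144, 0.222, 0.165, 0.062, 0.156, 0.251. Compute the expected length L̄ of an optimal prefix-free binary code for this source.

Repeatedly combine the two least-probable nodes; the expected code length is the sum of the merged weights.
merge 31/500 + 18/125 → 103/500
merge 39/250 + 33/200 → 321/1000
merge 103/500 + 111/500 → 107/250
merge 251/1000 + 321/1000 → 143/250
merge 107/250 + 143/250 → 1
L = 103/500 + 321/1000 + 107/250 + 143/250 + 1 = 2527/1000 = 2.527 bits/symbol.

2.527 bits/symbol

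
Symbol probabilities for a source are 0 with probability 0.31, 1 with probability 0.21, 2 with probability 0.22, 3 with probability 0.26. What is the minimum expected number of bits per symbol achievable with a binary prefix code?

2 bits/symbol

Repeatedly combine the two least-probable nodes; the expected code length is the sum of the merged weights.
merge 21/100 + 11/50 → 43/100
merge 13/50 + 31/100 → 57/100
merge 43/100 + 57/100 → 1
L = 43/100 + 57/100 + 1 = 2 bits/symbol.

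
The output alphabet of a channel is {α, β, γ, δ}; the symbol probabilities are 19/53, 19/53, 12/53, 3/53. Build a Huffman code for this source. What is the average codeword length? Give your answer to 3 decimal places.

1.925 bits/symbol

Repeatedly combine the two least-probable nodes; the expected code length is the sum of the merged weights.
merge 3/53 + 12/53 → 15/53
merge 15/53 + 19/53 → 34/53
merge 19/53 + 34/53 → 1
L = 15/53 + 34/53 + 1 = 102/53 ≈ 1.925 bits/symbol.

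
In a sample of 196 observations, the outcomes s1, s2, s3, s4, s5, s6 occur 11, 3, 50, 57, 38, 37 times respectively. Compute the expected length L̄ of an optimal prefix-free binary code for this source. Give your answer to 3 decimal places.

2.332 bits/symbol

Probabilities are the counts divided by 196.
Repeatedly combine the two least-probable nodes; the expected code length is the sum of the merged weights.
merge 3/196 + 11/196 → 1/14
merge 1/14 + 37/196 → 51/196
merge 19/98 + 25/98 → 22/49
merge 51/196 + 57/196 → 27/49
merge 22/49 + 27/49 → 1
L = 1/14 + 51/196 + 22/49 + 27/49 + 1 = 457/196 ≈ 2.332 bits/symbol.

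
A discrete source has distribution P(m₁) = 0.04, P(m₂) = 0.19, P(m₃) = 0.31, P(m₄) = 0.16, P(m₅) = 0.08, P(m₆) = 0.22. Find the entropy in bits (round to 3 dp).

2.360 bits

H = −Σ pᵢ log₂ pᵢ.
−0.04·log₂(0.04) = 0.1858
−0.19·log₂(0.19) = 0.4552
−0.31·log₂(0.31) = 0.5238
−0.16·log₂(0.16) = 0.4230
−0.08·log₂(0.08) = 0.2915
−0.22·log₂(0.22) = 0.4806
Sum ≈ 2.3599 → 2.360 bits.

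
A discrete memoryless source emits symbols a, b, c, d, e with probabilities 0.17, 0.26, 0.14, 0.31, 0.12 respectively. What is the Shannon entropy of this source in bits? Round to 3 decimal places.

2.228 bits

H = −Σ pᵢ log₂ pᵢ.
−0.17·log₂(0.17) = 0.4346
−0.26·log₂(0.26) = 0.5053
−0.14·log₂(0.14) = 0.3971
−0.31·log₂(0.31) = 0.5238
−0.12·log₂(0.12) = 0.3671
Sum ≈ 2.2278 → 2.228 bits.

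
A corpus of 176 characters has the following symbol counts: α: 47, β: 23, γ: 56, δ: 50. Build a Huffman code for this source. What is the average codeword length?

2 bits/symbol

Probabilities are the counts divided by 176.
Repeatedly combine the two least-probable nodes; the expected code length is the sum of the merged weights.
merge 23/176 + 47/176 → 35/88
merge 25/88 + 7/22 → 53/88
merge 35/88 + 53/88 → 1
L = 35/88 + 53/88 + 1 = 2 bits/symbol.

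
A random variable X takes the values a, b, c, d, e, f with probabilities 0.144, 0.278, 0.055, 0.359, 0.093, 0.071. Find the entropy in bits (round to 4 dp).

H = −Σ pᵢ log₂ pᵢ.
−0.144·log₂(0.144) = 0.4026
−0.278·log₂(0.278) = 0.5134
−0.055·log₂(0.055) = 0.2301
−0.359·log₂(0.359) = 0.5306
−0.093·log₂(0.093) = 0.3187
−0.071·log₂(0.071) = 0.2709
Sum ≈ 2.2664 → 2.2664 bits.

2.2664 bits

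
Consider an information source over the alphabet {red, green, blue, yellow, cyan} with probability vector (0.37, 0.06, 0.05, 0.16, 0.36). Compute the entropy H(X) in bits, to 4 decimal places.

H = −Σ pᵢ log₂ pᵢ.
−0.37·log₂(0.37) = 0.5307
−0.06·log₂(0.06) = 0.2435
−0.05·log₂(0.05) = 0.2161
−0.16·log₂(0.16) = 0.4230
−0.36·log₂(0.36) = 0.5306
Sum ≈ 1.9440 → 1.9440 bits.

1.9440 bits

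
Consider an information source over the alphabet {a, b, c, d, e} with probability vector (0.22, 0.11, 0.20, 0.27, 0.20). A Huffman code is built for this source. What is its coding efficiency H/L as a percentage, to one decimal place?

Entropy H = −Σ p log₂ p ≈ 2.2697 bits.
Huffman merges: 11/100+1/5→31/100; 1/5+11/50→21/50; 27/100+31/100→29/50; 21/50+29/50→1. L = 231/100 ≈ 2.3100.
Efficiency = H/L = 2.2697/2.3100 = 98.3%.

98.3%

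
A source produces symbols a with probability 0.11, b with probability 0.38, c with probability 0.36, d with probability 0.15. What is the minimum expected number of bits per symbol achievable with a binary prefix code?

Repeatedly combine the two least-probable nodes; the expected code length is the sum of the merged weights.
merge 11/100 + 3/20 → 13/50
merge 13/50 + 9/25 → 31/50
merge 19/50 + 31/50 → 1
L = 13/50 + 31/50 + 1 = 47/25 = 1.88 bits/symbol.

1.88 bits/symbol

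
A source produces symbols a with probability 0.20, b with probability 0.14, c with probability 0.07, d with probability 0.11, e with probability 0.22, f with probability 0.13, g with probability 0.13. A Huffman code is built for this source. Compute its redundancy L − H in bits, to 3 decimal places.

Entropy H = −Σ p log₂ p ≈ 2.7262 bits.
Huffman merges: 7/100+11/100→9/50; 13/100+13/100→13/50; 7/50+9/50→8/25; 1/5+11/50→21/50; 13/50+8/25→29/50; 21/50+29/50→1. L = 69/25 ≈ 2.7600.
L − H = 2.7600 − 2.7262 = 0.034 bits.

0.034 bits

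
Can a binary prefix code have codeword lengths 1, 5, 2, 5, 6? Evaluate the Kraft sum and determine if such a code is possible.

0.828125; yes

With common denominator 2^6 = 64: Σ 2^(−ℓᵢ) = 32/64 + 2/64 + 16/64 + 2/64 + 1/64 = 53/64 = 0.828125.
Kraft's inequality requires Σ ≤ 1; here Σ = 0.828125 ≤ 1, so such a prefix code exists.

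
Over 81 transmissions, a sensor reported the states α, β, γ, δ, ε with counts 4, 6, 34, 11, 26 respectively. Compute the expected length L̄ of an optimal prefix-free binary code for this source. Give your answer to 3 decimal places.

Probabilities are the counts divided by 81.
Repeatedly combine the two least-probable nodes; the expected code length is the sum of the merged weights.
merge 4/81 + 2/27 → 10/81
merge 10/81 + 11/81 → 7/27
merge 7/27 + 26/81 → 47/81
merge 34/81 + 47/81 → 1
L = 10/81 + 7/27 + 47/81 + 1 = 53/27 ≈ 1.963 bits/symbol.

1.963 bits/symbol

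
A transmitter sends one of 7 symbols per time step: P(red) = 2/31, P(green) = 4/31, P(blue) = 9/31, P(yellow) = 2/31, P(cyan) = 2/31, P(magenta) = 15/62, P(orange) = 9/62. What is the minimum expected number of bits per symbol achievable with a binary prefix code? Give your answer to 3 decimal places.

Repeatedly combine the two least-probable nodes; the expected code length is the sum of the merged weights.
merge 2/31 + 2/31 → 4/31
merge 2/31 + 4/31 → 6/31
merge 4/31 + 9/62 → 17/62
merge 6/31 + 15/62 → 27/62
merge 17/62 + 9/31 → 35/62
merge 27/62 + 35/62 → 1
L = 4/31 + 6/31 + 17/62 + 27/62 + 35/62 + 1 = 161/62 ≈ 2.597 bits/symbol.

2.597 bits/symbol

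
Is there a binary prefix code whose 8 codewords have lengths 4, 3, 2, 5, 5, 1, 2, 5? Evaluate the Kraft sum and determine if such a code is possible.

1.28125; no

With common denominator 2^5 = 32: Σ 2^(−ℓᵢ) = 2/32 + 4/32 + 8/32 + 1/32 + 1/32 + 16/32 + 8/32 + 1/32 = 41/32 = 1.28125.
Kraft's inequality requires Σ ≤ 1; here Σ = 1.28125 > 1, so no such prefix code exists.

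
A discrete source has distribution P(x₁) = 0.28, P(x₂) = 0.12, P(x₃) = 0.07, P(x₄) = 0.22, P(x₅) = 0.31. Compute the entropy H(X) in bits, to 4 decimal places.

2.1542 bits

H = −Σ pᵢ log₂ pᵢ.
−0.28·log₂(0.28) = 0.5142
−0.12·log₂(0.12) = 0.3671
−0.07·log₂(0.07) = 0.2686
−0.22·log₂(0.22) = 0.4806
−0.31·log₂(0.31) = 0.5238
Sum ≈ 2.1542 → 2.1542 bits.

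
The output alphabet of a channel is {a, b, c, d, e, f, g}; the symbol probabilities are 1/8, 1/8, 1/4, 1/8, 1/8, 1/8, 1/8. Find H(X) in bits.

Each probability is a power of 1/2, so log₂(1/p) is an integer.
H = Σ p·log₂(1/p) = 1/8·3 + 1/8·3 + 1/4·2 + 1/8·3 + 1/8·3 + 1/8·3 + 1/8·3 = 2.75 bits.

2.75 bits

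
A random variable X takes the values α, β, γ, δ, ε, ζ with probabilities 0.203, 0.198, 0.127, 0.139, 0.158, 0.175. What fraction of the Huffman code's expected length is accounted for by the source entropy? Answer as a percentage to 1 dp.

98.7%

Entropy H = −Σ p log₂ p ≈ 2.5641 bits.
Huffman merges: 127/1000+139/1000→133/500; 79/500+7/40→333/1000; 99/500+203/1000→401/1000; 133/500+333/1000→599/1000; 401/1000+599/1000→1. L = 2599/1000 ≈ 2.5990.
Efficiency = H/L = 2.5641/2.5990 = 98.7%.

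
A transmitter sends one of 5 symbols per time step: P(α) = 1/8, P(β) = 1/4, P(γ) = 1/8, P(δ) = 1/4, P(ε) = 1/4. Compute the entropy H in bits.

Each probability is a power of 1/2, so log₂(1/p) is an integer.
H = Σ p·log₂(1/p) = 1/8·3 + 1/4·2 + 1/8·3 + 1/4·2 + 1/4·2 = 2.25 bits.

2.25 bits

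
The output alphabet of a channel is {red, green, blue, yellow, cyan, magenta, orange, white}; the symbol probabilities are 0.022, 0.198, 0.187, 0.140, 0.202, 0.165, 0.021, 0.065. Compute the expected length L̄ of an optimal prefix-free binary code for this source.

Repeatedly combine the two least-probable nodes; the expected code length is the sum of the merged weights.
merge 21/1000 + 11/500 → 43/1000
merge 43/1000 + 13/200 → 27/250
merge 27/250 + 7/50 → 31/125
merge 33/200 + 187/1000 → 44/125
merge 99/500 + 101/500 → 2/5
merge 31/125 + 44/125 → 3/5
merge 2/5 + 3/5 → 1
L = 43/1000 + 27/250 + 31/125 + 44/125 + 2/5 + 3/5 + 1 = 2751/1000 = 2.751 bits/symbol.

2.751 bits/symbol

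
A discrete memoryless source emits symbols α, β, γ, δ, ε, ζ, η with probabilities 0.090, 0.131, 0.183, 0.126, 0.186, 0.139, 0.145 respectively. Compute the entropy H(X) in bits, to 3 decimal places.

2.773 bits

H = −Σ pᵢ log₂ pᵢ.
−0.090·log₂(0.090) = 0.3127
−0.131·log₂(0.131) = 0.3841
−0.183·log₂(0.183) = 0.4484
−0.126·log₂(0.126) = 0.3766
−0.186·log₂(0.186) = 0.4514
−0.139·log₂(0.139) = 0.3957
−0.145·log₂(0.145) = 0.4040
Sum ≈ 2.7727 → 2.773 bits.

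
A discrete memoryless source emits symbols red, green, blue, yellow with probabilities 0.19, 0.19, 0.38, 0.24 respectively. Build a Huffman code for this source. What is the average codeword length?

Repeatedly combine the two least-probable nodes; the expected code length is the sum of the merged weights.
merge 19/100 + 19/100 → 19/50
merge 6/25 + 19/50 → 31/50
merge 19/50 + 31/50 → 1
L = 19/50 + 31/50 + 1 = 2 bits/symbol.

2 bits/symbol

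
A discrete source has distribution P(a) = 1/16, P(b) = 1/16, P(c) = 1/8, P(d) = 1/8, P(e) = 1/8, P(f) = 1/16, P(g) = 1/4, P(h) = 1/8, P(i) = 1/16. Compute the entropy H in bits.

3 bits

Each probability is a power of 1/2, so log₂(1/p) is an integer.
H = Σ p·log₂(1/p) = 1/16·4 + 1/16·4 + 1/8·3 + 1/8·3 + 1/8·3 + 1/16·4 + 1/4·2 + 1/8·3 + 1/16·4 = 3 bits.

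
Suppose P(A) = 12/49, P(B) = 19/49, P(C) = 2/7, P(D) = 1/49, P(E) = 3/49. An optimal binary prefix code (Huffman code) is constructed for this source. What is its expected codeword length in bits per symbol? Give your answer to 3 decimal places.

2.020 bits/symbol

Repeatedly combine the two least-probable nodes; the expected code length is the sum of the merged weights.
merge 1/49 + 3/49 → 4/49
merge 4/49 + 12/49 → 16/49
merge 2/7 + 16/49 → 30/49
merge 19/49 + 30/49 → 1
L = 4/49 + 16/49 + 30/49 + 1 = 99/49 ≈ 2.020 bits/symbol.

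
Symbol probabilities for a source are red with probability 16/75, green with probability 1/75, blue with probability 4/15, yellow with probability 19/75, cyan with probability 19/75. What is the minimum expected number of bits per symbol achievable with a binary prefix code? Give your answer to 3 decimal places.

2.227 bits/symbol

Repeatedly combine the two least-probable nodes; the expected code length is the sum of the merged weights.
merge 1/75 + 16/75 → 17/75
merge 17/75 + 19/75 → 12/25
merge 19/75 + 4/15 → 13/25
merge 12/25 + 13/25 → 1
L = 17/75 + 12/25 + 13/25 + 1 = 167/75 ≈ 2.227 bits/symbol.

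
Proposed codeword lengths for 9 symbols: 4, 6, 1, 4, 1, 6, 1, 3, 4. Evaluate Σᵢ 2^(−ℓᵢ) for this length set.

With common denominator 2^6 = 64: Σ 2^(−ℓᵢ) = 4/64 + 1/64 + 32/64 + 4/64 + 32/64 + 1/64 + 32/64 + 8/64 + 4/64 = 118/64 = 1.84375.

1.84375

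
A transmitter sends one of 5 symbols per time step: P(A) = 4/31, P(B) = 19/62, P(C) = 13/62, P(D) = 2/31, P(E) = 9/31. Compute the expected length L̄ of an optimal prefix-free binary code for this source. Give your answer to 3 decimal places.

Repeatedly combine the two least-probable nodes; the expected code length is the sum of the merged weights.
merge 2/31 + 4/31 → 6/31
merge 6/31 + 13/62 → 25/62
merge 9/31 + 19/62 → 37/62
merge 25/62 + 37/62 → 1
L = 6/31 + 25/62 + 37/62 + 1 = 68/31 ≈ 2.194 bits/symbol.

2.194 bits/symbol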